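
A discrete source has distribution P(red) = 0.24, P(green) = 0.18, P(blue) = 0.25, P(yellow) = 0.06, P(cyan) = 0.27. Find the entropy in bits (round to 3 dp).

H = −Σ pᵢ log₂ pᵢ.
−0.24·log₂(0.24) = 0.4941
−0.18·log₂(0.18) = 0.4453
−0.25·log₂(0.25) = 0.5000
−0.06·log₂(0.06) = 0.2435
−0.27·log₂(0.27) = 0.5100
Sum ≈ 2.1930 → 2.193 bits.

2.193 bits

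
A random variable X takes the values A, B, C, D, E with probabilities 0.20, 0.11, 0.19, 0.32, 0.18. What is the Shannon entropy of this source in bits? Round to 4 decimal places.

2.2412 bits

H = −Σ pᵢ log₂ pᵢ.
−0.20·log₂(0.20) = 0.4644
−0.11·log₂(0.11) = 0.3503
−0.19·log₂(0.19) = 0.4552
−0.32·log₂(0.32) = 0.5260
−0.18·log₂(0.18) = 0.4453
Sum ≈ 2.2412 → 2.2412 bits.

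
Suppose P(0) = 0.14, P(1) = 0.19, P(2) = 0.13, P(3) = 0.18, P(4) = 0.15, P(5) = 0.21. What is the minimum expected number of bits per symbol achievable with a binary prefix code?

Repeatedly combine the two least-probable nodes; the expected code length is the sum of the merged weights.
merge 13/100 + 7/50 → 27/100
merge 3/20 + 9/50 → 33/100
merge 19/100 + 21/100 → 2/5
merge 27/100 + 33/100 → 3/5
merge 2/5 + 3/5 → 1
L = 27/100 + 33/100 + 2/5 + 3/5 + 1 = 13/5 = 2.6 bits/symbol.

2.6 bits/symbol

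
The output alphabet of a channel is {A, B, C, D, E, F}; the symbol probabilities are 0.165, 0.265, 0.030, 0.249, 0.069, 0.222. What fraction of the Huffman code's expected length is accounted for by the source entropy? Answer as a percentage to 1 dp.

Entropy H = −Σ p log₂ p ≈ 2.3360 bits.
Huffman merges: 3/100+69/1000→99/1000; 99/1000+33/200→33/125; 111/500+249/1000→471/1000; 33/125+53/200→529/1000; 471/1000+529/1000→1. L = 2363/1000 ≈ 2.3630.
Efficiency = H/L = 2.3360/2.3630 = 98.9%.

98.9%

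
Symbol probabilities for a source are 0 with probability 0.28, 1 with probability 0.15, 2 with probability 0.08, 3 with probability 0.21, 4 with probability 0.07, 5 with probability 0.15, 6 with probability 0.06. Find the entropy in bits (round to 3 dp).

2.612 bits

H = −Σ pᵢ log₂ pᵢ.
−0.28·log₂(0.28) = 0.5142
−0.15·log₂(0.15) = 0.4105
−0.08·log₂(0.08) = 0.2915
−0.21·log₂(0.21) = 0.4728
−0.07·log₂(0.07) = 0.2686
−0.15·log₂(0.15) = 0.4105
−0.06·log₂(0.06) = 0.2435
Sum ≈ 2.6117 → 2.612 bits.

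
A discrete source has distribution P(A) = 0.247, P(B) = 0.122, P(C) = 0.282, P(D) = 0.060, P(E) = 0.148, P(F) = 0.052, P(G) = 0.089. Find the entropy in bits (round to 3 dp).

H = −Σ pᵢ log₂ pᵢ.
−0.247·log₂(0.247) = 0.4983
−0.122·log₂(0.122) = 0.3703
−0.282·log₂(0.282) = 0.5150
−0.060·log₂(0.060) = 0.2435
−0.148·log₂(0.148) = 0.4079
−0.052·log₂(0.052) = 0.2218
−0.089·log₂(0.089) = 0.3106
Sum ≈ 2.5675 → 2.567 bits.

2.567 bits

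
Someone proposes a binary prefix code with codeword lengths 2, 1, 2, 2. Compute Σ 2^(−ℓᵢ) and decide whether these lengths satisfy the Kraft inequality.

1.25; no

With common denominator 2^2 = 4: Σ 2^(−ℓᵢ) = 1/4 + 2/4 + 1/4 + 1/4 = 5/4 = 1.25.
Kraft's inequality requires Σ ≤ 1; here Σ = 1.25 > 1, so no such prefix code exists.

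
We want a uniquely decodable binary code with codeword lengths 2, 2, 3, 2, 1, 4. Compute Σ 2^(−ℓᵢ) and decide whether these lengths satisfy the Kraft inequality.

With common denominator 2^4 = 16: Σ 2^(−ℓᵢ) = 4/16 + 4/16 + 2/16 + 4/16 + 8/16 + 1/16 = 23/16 = 1.4375.
Kraft's inequality requires Σ ≤ 1; here Σ = 1.4375 > 1, so no such prefix code exists.

1.4375; no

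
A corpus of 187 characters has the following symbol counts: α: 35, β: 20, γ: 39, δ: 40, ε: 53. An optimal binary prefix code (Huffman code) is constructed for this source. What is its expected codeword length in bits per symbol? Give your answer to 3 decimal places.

Probabilities are the counts divided by 187.
Repeatedly combine the two least-probable nodes; the expected code length is the sum of the merged weights.
merge 20/187 + 35/187 → 5/17
merge 39/187 + 40/187 → 79/187
merge 53/187 + 5/17 → 108/187
merge 79/187 + 108/187 → 1
L = 5/17 + 79/187 + 108/187 + 1 = 39/17 ≈ 2.294 bits/symbol.

2.294 bits/symbol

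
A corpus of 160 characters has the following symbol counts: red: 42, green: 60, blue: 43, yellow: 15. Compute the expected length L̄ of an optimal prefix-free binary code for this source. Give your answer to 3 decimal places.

1.981 bits/symbol

Probabilities are the counts divided by 160.
Repeatedly combine the two least-probable nodes; the expected code length is the sum of the merged weights.
merge 3/32 + 21/80 → 57/160
merge 43/160 + 57/160 → 5/8
merge 3/8 + 5/8 → 1
L = 57/160 + 5/8 + 1 = 317/160 ≈ 1.981 bits/symbol.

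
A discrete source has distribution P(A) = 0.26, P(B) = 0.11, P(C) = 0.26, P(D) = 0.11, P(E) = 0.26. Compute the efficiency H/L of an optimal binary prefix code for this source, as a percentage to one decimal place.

Entropy H = −Σ p log₂ p ≈ 2.2164 bits.
Huffman merges: 11/100+11/100→11/50; 11/50+13/50→12/25; 13/50+13/50→13/25; 12/25+13/25→1. L = 111/50 ≈ 2.2200.
Efficiency = H/L = 2.2164/2.2200 = 99.8%.

99.8%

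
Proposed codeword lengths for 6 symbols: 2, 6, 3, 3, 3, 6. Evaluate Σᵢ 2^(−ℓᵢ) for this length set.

0.65625

With common denominator 2^6 = 64: Σ 2^(−ℓᵢ) = 16/64 + 1/64 + 8/64 + 8/64 + 8/64 + 1/64 = 42/64 = 0.65625.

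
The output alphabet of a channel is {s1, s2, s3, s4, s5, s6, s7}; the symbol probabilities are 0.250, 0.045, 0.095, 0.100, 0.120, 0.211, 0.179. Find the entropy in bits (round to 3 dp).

H = −Σ pᵢ log₂ pᵢ.
−0.250·log₂(0.250) = 0.5000
−0.045·log₂(0.045) = 0.2013
−0.095·log₂(0.095) = 0.3226
−0.100·log₂(0.100) = 0.3322
−0.120·log₂(0.120) = 0.3671
−0.211·log₂(0.211) = 0.4736
−0.179·log₂(0.179) = 0.4443
Sum ≈ 2.6411 → 2.641 bits.

2.641 bits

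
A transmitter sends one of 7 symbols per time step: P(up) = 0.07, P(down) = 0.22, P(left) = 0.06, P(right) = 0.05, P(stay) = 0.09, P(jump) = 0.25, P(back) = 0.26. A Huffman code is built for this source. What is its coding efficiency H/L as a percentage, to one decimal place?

99.5%

Entropy H = −Σ p log₂ p ≈ 2.5267 bits.
Huffman merges: 1/20+3/50→11/100; 7/100+9/100→4/25; 11/100+4/25→27/100; 11/50+1/4→47/100; 13/50+27/100→53/100; 47/100+53/100→1. L = 127/50 ≈ 2.5400.
Efficiency = H/L = 2.5267/2.5400 = 99.5%.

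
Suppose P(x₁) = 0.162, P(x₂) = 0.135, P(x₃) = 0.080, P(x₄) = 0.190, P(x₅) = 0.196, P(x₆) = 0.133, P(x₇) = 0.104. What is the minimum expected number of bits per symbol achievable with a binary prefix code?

2.798 bits/symbol

Repeatedly combine the two least-probable nodes; the expected code length is the sum of the merged weights.
merge 2/25 + 13/125 → 23/125
merge 133/1000 + 27/200 → 67/250
merge 81/500 + 23/125 → 173/500
merge 19/100 + 49/250 → 193/500
merge 67/250 + 173/500 → 307/500
merge 193/500 + 307/500 → 1
L = 23/125 + 67/250 + 173/500 + 193/500 + 307/500 + 1 = 1399/500 = 2.798 bits/symbol.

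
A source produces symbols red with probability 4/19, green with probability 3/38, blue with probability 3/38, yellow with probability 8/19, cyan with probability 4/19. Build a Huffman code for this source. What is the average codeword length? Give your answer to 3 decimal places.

Repeatedly combine the two least-probable nodes; the expected code length is the sum of the merged weights.
merge 3/38 + 3/38 → 3/19
merge 3/19 + 4/19 → 7/19
merge 4/19 + 7/19 → 11/19
merge 8/19 + 11/19 → 1
L = 3/19 + 7/19 + 11/19 + 1 = 40/19 ≈ 2.105 bits/symbol.

2.105 bits/symbol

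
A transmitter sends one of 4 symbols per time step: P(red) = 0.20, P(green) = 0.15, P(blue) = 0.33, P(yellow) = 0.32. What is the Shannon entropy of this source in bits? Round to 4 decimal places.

1.9288 bits

H = −Σ pᵢ log₂ pᵢ.
−0.20·log₂(0.20) = 0.4644
−0.15·log₂(0.15) = 0.4105
−0.33·log₂(0.33) = 0.5278
−0.32·log₂(0.32) = 0.5260
Sum ≈ 1.9288 → 1.9288 bits.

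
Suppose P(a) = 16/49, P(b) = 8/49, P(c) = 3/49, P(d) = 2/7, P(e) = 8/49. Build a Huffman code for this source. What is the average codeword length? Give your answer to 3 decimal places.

Repeatedly combine the two least-probable nodes; the expected code length is the sum of the merged weights.
merge 3/49 + 8/49 → 11/49
merge 8/49 + 11/49 → 19/49
merge 2/7 + 16/49 → 30/49
merge 19/49 + 30/49 → 1
L = 11/49 + 19/49 + 30/49 + 1 = 109/49 ≈ 2.224 bits/symbol.

2.224 bits/symbol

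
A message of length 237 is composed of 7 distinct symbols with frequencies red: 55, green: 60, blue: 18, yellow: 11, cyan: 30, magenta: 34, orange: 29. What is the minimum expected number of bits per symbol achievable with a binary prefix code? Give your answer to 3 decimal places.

Probabilities are the counts divided by 237.
Repeatedly combine the two least-probable nodes; the expected code length is the sum of the merged weights.
merge 11/237 + 6/79 → 29/237
merge 29/237 + 29/237 → 58/237
merge 10/79 + 34/237 → 64/237
merge 55/237 + 58/237 → 113/237
merge 20/79 + 64/237 → 124/237
merge 113/237 + 124/237 → 1
L = 29/237 + 58/237 + 64/237 + 113/237 + 124/237 + 1 = 625/237 ≈ 2.637 bits/symbol.

2.637 bits/symbol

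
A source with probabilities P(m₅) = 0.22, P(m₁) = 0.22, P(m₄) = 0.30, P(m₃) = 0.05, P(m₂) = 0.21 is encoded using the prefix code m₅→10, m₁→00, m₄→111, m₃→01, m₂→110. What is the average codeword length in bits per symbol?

2.51 bits/symbol

L̄ = Σ pᵢ·ℓᵢ = 0.22·2 + 0.22·2 + 0.30·3 + 0.05·2 + 0.21·3 = 2.51 bits/symbol.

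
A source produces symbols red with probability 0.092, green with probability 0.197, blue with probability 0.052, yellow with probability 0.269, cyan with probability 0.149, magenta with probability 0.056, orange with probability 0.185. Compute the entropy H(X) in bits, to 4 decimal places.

2.6023 bits

H = −Σ pᵢ log₂ pᵢ.
−0.092·log₂(0.092) = 0.3167
−0.197·log₂(0.197) = 0.4617
−0.052·log₂(0.052) = 0.2218
−0.269·log₂(0.269) = 0.5096
−0.149·log₂(0.149) = 0.4092
−0.056·log₂(0.056) = 0.2329
−0.185·log₂(0.185) = 0.4504
Sum ≈ 2.6023 → 2.6023 bits.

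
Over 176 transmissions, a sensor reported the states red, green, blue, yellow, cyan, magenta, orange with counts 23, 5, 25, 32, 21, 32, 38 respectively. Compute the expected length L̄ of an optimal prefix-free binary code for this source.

Probabilities are the counts divided by 176.
Repeatedly combine the two least-probable nodes; the expected code length is the sum of the merged weights.
merge 5/176 + 21/176 → 13/88
merge 23/176 + 25/176 → 3/11
merge 13/88 + 2/11 → 29/88
merge 2/11 + 19/88 → 35/88
merge 3/11 + 29/88 → 53/88
merge 35/88 + 53/88 → 1
L = 13/88 + 3/11 + 29/88 + 35/88 + 53/88 + 1 = 11/4 = 2.75 bits/symbol.

2.75 bits/symbol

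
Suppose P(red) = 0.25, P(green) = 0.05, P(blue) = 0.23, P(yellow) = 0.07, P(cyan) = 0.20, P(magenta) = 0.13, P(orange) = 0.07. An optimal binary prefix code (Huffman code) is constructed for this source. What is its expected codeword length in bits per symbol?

Repeatedly combine the two least-probable nodes; the expected code length is the sum of the merged weights.
merge 1/20 + 7/100 → 3/25
merge 7/100 + 3/25 → 19/100
merge 13/100 + 19/100 → 8/25
merge 1/5 + 23/100 → 43/100
merge 1/4 + 8/25 → 57/100
merge 43/100 + 57/100 → 1
L = 3/25 + 19/100 + 8/25 + 43/100 + 57/100 + 1 = 263/100 = 2.63 bits/symbol.

2.63 bits/symbol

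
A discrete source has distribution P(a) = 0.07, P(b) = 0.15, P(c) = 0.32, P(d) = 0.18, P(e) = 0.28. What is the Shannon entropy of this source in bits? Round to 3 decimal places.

H = −Σ pᵢ log₂ pᵢ.
−0.07·log₂(0.07) = 0.2686
−0.15·log₂(0.15) = 0.4105
−0.32·log₂(0.32) = 0.5260
−0.18·log₂(0.18) = 0.4453
−0.28·log₂(0.28) = 0.5142
Sum ≈ 2.1647 → 2.165 bits.

2.165 bits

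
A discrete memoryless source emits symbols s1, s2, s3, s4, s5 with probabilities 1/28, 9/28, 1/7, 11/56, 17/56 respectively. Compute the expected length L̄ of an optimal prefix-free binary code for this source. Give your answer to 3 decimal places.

2.179 bits/symbol

Repeatedly combine the two least-probable nodes; the expected code length is the sum of the merged weights.
merge 1/28 + 1/7 → 5/28
merge 5/28 + 11/56 → 3/8
merge 17/56 + 9/28 → 5/8
merge 3/8 + 5/8 → 1
L = 5/28 + 3/8 + 5/8 + 1 = 61/28 ≈ 2.179 bits/symbol.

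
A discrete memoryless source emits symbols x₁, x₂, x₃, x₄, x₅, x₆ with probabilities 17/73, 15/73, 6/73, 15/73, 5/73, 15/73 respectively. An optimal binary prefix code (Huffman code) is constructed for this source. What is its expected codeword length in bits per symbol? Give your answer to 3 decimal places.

2.507 bits/symbol

Repeatedly combine the two least-probable nodes; the expected code length is the sum of the merged weights.
merge 5/73 + 6/73 → 11/73
merge 11/73 + 15/73 → 26/73
merge 15/73 + 15/73 → 30/73
merge 17/73 + 26/73 → 43/73
merge 30/73 + 43/73 → 1
L = 11/73 + 26/73 + 30/73 + 43/73 + 1 = 183/73 ≈ 2.507 bits/symbol.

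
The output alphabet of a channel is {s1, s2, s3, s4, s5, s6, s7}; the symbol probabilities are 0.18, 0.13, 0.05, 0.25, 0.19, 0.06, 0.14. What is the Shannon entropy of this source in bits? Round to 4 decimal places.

H = −Σ pᵢ log₂ pᵢ.
−0.18·log₂(0.18) = 0.4453
−0.13·log₂(0.13) = 0.3826
−0.05·log₂(0.05) = 0.2161
−0.25·log₂(0.25) = 0.5000
−0.19·log₂(0.19) = 0.4552
−0.06·log₂(0.06) = 0.2435
−0.14·log₂(0.14) = 0.3971
Sum ≈ 2.6399 → 2.6399 bits.

2.6399 bits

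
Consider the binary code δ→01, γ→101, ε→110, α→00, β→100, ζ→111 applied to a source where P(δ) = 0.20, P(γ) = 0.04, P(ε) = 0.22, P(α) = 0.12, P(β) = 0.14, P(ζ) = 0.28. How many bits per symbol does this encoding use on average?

2.68 bits/symbol

L̄ = Σ pᵢ·ℓᵢ = 0.20·2 + 0.04·3 + 0.22·3 + 0.12·2 + 0.14·3 + 0.28·3 = 2.68 bits/symbol.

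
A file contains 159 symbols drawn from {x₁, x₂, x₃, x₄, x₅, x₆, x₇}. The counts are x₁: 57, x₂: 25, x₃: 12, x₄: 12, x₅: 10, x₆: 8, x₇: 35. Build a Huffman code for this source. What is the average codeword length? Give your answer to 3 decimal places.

2.528 bits/symbol

Probabilities are the counts divided by 159.
Repeatedly combine the two least-probable nodes; the expected code length is the sum of the merged weights.
merge 8/159 + 10/159 → 6/53
merge 4/53 + 4/53 → 8/53
merge 6/53 + 8/53 → 14/53
merge 25/159 + 35/159 → 20/53
merge 14/53 + 19/53 → 33/53
merge 20/53 + 33/53 → 1
L = 6/53 + 8/53 + 14/53 + 20/53 + 33/53 + 1 = 134/53 ≈ 2.528 bits/symbol.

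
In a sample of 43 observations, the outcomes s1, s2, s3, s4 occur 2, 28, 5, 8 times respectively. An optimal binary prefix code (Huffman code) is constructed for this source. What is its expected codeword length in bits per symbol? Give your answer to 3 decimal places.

Probabilities are the counts divided by 43.
Repeatedly combine the two least-probable nodes; the expected code length is the sum of the merged weights.
merge 2/43 + 5/43 → 7/43
merge 7/43 + 8/43 → 15/43
merge 15/43 + 28/43 → 1
L = 7/43 + 15/43 + 1 = 65/43 ≈ 1.512 bits/symbol.

1.512 bits/symbol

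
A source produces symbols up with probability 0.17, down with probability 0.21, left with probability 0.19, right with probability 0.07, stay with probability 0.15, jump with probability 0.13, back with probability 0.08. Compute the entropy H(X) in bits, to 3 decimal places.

H = −Σ pᵢ log₂ pᵢ.
−0.17·log₂(0.17) = 0.4346
−0.21·log₂(0.21) = 0.4728
−0.19·log₂(0.19) = 0.4552
−0.07·log₂(0.07) = 0.2686
−0.15·log₂(0.15) = 0.4105
−0.13·log₂(0.13) = 0.3826
−0.08·log₂(0.08) = 0.2915
Sum ≈ 2.7159 → 2.716 bits.

2.716 bits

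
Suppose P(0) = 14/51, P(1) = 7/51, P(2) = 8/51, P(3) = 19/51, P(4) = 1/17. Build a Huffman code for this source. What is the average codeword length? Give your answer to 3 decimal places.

2.176 bits/symbol

Repeatedly combine the two least-probable nodes; the expected code length is the sum of the merged weights.
merge 1/17 + 7/51 → 10/51
merge 8/51 + 10/51 → 6/17
merge 14/51 + 6/17 → 32/51
merge 19/51 + 32/51 → 1
L = 10/51 + 6/17 + 32/51 + 1 = 37/17 ≈ 2.176 bits/symbol.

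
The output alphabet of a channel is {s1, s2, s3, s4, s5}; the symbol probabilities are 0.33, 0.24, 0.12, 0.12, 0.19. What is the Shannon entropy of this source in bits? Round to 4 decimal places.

2.2113 bits

H = −Σ pᵢ log₂ pᵢ.
−0.33·log₂(0.33) = 0.5278
−0.24·log₂(0.24) = 0.4941
−0.12·log₂(0.12) = 0.3671
−0.12·log₂(0.12) = 0.3671
−0.19·log₂(0.19) = 0.4552
Sum ≈ 2.2113 → 2.2113 bits.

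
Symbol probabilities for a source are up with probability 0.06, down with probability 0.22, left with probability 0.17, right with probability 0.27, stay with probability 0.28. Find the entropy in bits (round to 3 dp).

2.183 bits

H = −Σ pᵢ log₂ pᵢ.
−0.06·log₂(0.06) = 0.2435
−0.22·log₂(0.22) = 0.4806
−0.17·log₂(0.17) = 0.4346
−0.27·log₂(0.27) = 0.5100
−0.28·log₂(0.28) = 0.5142
Sum ≈ 2.1829 → 2.183 bits.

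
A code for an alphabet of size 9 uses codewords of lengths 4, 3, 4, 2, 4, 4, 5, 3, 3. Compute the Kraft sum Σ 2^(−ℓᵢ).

With common denominator 2^5 = 32: Σ 2^(−ℓᵢ) = 2/32 + 4/32 + 2/32 + 8/32 + 2/32 + 2/32 + 1/32 + 4/32 + 4/32 = 29/32 = 0.90625.

0.90625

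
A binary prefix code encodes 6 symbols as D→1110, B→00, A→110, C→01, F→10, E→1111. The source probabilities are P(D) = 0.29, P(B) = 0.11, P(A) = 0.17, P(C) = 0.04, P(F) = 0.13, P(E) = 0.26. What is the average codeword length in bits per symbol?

L̄ = Σ pᵢ·ℓᵢ = 0.29·4 + 0.11·2 + 0.17·3 + 0.04·2 + 0.13·2 + 0.26·4 = 3.27 bits/symbol.

3.27 bits/symbol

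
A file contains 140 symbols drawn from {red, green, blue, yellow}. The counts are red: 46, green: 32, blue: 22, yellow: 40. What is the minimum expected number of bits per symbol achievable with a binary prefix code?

Probabilities are the counts divided by 140.
Repeatedly combine the two least-probable nodes; the expected code length is the sum of the merged weights.
merge 11/70 + 8/35 → 27/70
merge 2/7 + 23/70 → 43/70
merge 27/70 + 43/70 → 1
L = 27/70 + 43/70 + 1 = 2 bits/symbol.

2 bits/symbol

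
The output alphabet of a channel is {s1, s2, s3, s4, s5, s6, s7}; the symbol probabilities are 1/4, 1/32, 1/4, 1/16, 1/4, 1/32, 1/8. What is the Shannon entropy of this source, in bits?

Each probability is a power of 1/2, so log₂(1/p) is an integer.
H = Σ p·log₂(1/p) = 1/4·2 + 1/32·5 + 1/4·2 + 1/16·4 + 1/4·2 + 1/32·5 + 1/8·3 = 2.4375 bits.

2.4375 bits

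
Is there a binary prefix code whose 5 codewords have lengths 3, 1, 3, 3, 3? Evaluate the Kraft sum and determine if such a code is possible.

With common denominator 2^3 = 8: Σ 2^(−ℓᵢ) = 1/8 + 4/8 + 1/8 + 1/8 + 1/8 = 8/8 = 1.
Kraft's inequality requires Σ ≤ 1; here Σ = 1 ≤ 1, so such a prefix code exists.

1; yes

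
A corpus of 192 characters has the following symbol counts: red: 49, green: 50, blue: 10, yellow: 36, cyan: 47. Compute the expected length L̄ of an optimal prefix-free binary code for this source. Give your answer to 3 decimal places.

2.240 bits/symbol

Probabilities are the counts divided by 192.
Repeatedly combine the two least-probable nodes; the expected code length is the sum of the merged weights.
merge 5/96 + 3/16 → 23/96
merge 23/96 + 47/192 → 31/64
merge 49/192 + 25/96 → 33/64
merge 31/64 + 33/64 → 1
L = 23/96 + 31/64 + 33/64 + 1 = 215/96 ≈ 2.240 bits/symbol.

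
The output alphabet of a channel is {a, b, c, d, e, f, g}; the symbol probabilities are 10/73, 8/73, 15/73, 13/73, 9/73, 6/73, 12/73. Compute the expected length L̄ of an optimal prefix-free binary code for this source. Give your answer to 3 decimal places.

Repeatedly combine the two least-probable nodes; the expected code length is the sum of the merged weights.
merge 6/73 + 8/73 → 14/73
merge 9/73 + 10/73 → 19/73
merge 12/73 + 13/73 → 25/73
merge 14/73 + 15/73 → 29/73
merge 19/73 + 25/73 → 44/73
merge 29/73 + 44/73 → 1
L = 14/73 + 19/73 + 25/73 + 29/73 + 44/73 + 1 = 204/73 ≈ 2.795 bits/symbol.

2.795 bits/symbol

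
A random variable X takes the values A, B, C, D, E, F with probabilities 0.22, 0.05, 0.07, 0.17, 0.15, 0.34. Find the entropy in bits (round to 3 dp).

2.340 bits

H = −Σ pᵢ log₂ pᵢ.
−0.22·log₂(0.22) = 0.4806
−0.05·log₂(0.05) = 0.2161
−0.07·log₂(0.07) = 0.2686
−0.17·log₂(0.17) = 0.4346
−0.15·log₂(0.15) = 0.4105
−0.34·log₂(0.34) = 0.5292
Sum ≈ 2.3395 → 2.340 bits.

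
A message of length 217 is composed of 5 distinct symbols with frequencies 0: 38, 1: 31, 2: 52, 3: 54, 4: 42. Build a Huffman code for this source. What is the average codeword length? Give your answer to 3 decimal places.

2.318 bits/symbol

Probabilities are the counts divided by 217.
Repeatedly combine the two least-probable nodes; the expected code length is the sum of the merged weights.
merge 1/7 + 38/217 → 69/217
merge 6/31 + 52/217 → 94/217
merge 54/217 + 69/217 → 123/217
merge 94/217 + 123/217 → 1
L = 69/217 + 94/217 + 123/217 + 1 = 503/217 ≈ 2.318 bits/symbol.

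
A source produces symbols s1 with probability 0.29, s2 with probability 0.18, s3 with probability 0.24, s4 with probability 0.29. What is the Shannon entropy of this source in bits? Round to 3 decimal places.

1.975 bits

H = −Σ pᵢ log₂ pᵢ.
−0.29·log₂(0.29) = 0.5179
−0.18·log₂(0.18) = 0.4453
−0.24·log₂(0.24) = 0.4941
−0.29·log₂(0.29) = 0.5179
Sum ≈ 1.9752 → 1.975 bits.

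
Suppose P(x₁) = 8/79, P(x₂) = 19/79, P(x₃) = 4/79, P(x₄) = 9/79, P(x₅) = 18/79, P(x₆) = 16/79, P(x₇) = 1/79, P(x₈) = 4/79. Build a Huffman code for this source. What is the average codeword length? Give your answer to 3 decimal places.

2.709 bits/symbol

Repeatedly combine the two least-probable nodes; the expected code length is the sum of the merged weights.
merge 1/79 + 4/79 → 5/79
merge 4/79 + 5/79 → 9/79
merge 8/79 + 9/79 → 17/79
merge 9/79 + 16/79 → 25/79
merge 17/79 + 18/79 → 35/79
merge 19/79 + 25/79 → 44/79
merge 35/79 + 44/79 → 1
L = 5/79 + 9/79 + 17/79 + 25/79 + 35/79 + 44/79 + 1 = 214/79 ≈ 2.709 bits/symbol.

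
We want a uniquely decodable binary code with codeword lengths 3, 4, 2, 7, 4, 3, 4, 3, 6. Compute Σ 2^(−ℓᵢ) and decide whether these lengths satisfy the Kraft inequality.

0.8359375; yes

With common denominator 2^7 = 128: Σ 2^(−ℓᵢ) = 16/128 + 8/128 + 32/128 + 1/128 + 8/128 + 16/128 + 8/128 + 16/128 + 2/128 = 107/128 = 0.8359375.
Kraft's inequality requires Σ ≤ 1; here Σ = 0.8359375 ≤ 1, so such a prefix code exists.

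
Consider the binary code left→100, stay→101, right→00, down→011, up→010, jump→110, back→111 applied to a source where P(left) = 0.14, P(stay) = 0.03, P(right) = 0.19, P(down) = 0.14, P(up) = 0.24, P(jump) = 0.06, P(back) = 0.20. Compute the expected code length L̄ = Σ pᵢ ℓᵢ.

L̄ = Σ pᵢ·ℓᵢ = 0.14·3 + 0.03·3 + 0.19·2 + 0.14·3 + 0.24·3 + 0.06·3 + 0.20·3 = 2.81 bits/symbol.

2.81 bits/symbol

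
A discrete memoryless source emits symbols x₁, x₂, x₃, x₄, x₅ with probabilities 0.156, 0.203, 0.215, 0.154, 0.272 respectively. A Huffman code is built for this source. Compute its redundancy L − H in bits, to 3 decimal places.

Entropy H = −Σ p log₂ p ≈ 2.2885 bits.
Huffman merges: 77/500+39/250→31/100; 203/1000+43/200→209/500; 34/125+31/100→291/500; 209/500+291/500→1. L = 231/100 ≈ 2.3100.
L − H = 2.3100 − 2.2885 = 0.022 bits.

0.022 bits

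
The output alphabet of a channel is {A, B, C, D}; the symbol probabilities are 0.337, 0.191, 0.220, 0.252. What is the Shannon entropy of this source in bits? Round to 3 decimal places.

1.967 bits

H = −Σ pᵢ log₂ pᵢ.
−0.337·log₂(0.337) = 0.5288
−0.191·log₂(0.191) = 0.4562
−0.220·log₂(0.220) = 0.4806
−0.252·log₂(0.252) = 0.5011
Sum ≈ 1.9667 → 1.967 bits.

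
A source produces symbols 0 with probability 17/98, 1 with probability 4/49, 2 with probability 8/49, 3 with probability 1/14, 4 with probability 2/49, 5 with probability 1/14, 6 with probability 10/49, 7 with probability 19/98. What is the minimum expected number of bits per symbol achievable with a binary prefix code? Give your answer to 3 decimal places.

2.867 bits/symbol

Repeatedly combine the two least-probable nodes; the expected code length is the sum of the merged weights.
merge 2/49 + 1/14 → 11/98
merge 1/14 + 4/49 → 15/98
merge 11/98 + 15/98 → 13/49
merge 8/49 + 17/98 → 33/98
merge 19/98 + 10/49 → 39/98
merge 13/49 + 33/98 → 59/98
merge 39/98 + 59/98 → 1
L = 11/98 + 15/98 + 13/49 + 33/98 + 39/98 + 59/98 + 1 = 281/98 ≈ 2.867 bits/symbol.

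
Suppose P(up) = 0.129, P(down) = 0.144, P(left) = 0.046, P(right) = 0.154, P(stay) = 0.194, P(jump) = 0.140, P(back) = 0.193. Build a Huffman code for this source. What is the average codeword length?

Repeatedly combine the two least-probable nodes; the expected code length is the sum of the merged weights.
merge 23/500 + 129/1000 → 7/40
merge 7/50 + 18/125 → 71/250
merge 77/500 + 7/40 → 329/1000
merge 193/1000 + 97/500 → 387/1000
merge 71/250 + 329/1000 → 613/1000
merge 387/1000 + 613/1000 → 1
L = 7/40 + 71/250 + 329/1000 + 387/1000 + 613/1000 + 1 = 697/250 = 2.788 bits/symbol.

2.788 bits/symbol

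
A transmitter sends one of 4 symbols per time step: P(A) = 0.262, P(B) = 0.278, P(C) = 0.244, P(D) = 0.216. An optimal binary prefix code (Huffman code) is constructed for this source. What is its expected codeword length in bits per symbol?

2 bits/symbol

Repeatedly combine the two least-probable nodes; the expected code length is the sum of the merged weights.
merge 27/125 + 61/250 → 23/50
merge 131/500 + 139/500 → 27/50
merge 23/50 + 27/50 → 1
L = 23/50 + 27/50 + 1 = 2 bits/symbol.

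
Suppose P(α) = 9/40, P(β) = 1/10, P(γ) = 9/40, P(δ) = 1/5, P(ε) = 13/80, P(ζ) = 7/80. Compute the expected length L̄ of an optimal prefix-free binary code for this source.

2.5375 bits/symbol

Repeatedly combine the two least-probable nodes; the expected code length is the sum of the merged weights.
merge 7/80 + 1/10 → 3/16
merge 13/80 + 3/16 → 7/20
merge 1/5 + 9/40 → 17/40
merge 9/40 + 7/20 → 23/40
merge 17/40 + 23/40 → 1
L = 3/16 + 7/20 + 17/40 + 23/40 + 1 = 203/80 = 2.5375 bits/symbol.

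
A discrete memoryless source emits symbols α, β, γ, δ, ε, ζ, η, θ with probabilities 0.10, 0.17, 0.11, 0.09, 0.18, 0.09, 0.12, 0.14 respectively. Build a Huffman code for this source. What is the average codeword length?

Repeatedly combine the two least-probable nodes; the expected code length is the sum of the merged weights.
merge 9/100 + 9/100 → 9/50
merge 1/10 + 11/100 → 21/100
merge 3/25 + 7/50 → 13/50
merge 17/100 + 9/50 → 7/20
merge 9/50 + 21/100 → 39/100
merge 13/50 + 7/20 → 61/100
merge 39/100 + 61/100 → 1
L = 9/50 + 21/100 + 13/50 + 7/20 + 39/100 + 61/100 + 1 = 3 bits/symbol.

3 bits/symbol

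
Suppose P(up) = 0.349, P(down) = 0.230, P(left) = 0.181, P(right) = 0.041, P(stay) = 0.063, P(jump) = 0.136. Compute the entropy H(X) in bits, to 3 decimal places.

H = −Σ pᵢ log₂ pᵢ.
−0.349·log₂(0.349) = 0.5300
−0.230·log₂(0.230) = 0.4877
−0.181·log₂(0.181) = 0.4463
−0.041·log₂(0.041) = 0.1889
−0.063·log₂(0.063) = 0.2513
−0.136·log₂(0.136) = 0.3915
Sum ≈ 2.2957 → 2.296 bits.

2.296 bits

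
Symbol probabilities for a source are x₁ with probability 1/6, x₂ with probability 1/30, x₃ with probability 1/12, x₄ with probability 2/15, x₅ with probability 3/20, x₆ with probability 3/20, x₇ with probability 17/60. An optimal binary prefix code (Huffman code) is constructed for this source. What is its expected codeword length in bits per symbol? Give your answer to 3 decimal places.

Repeatedly combine the two least-probable nodes; the expected code length is the sum of the merged weights.
merge 1/30 + 1/12 → 7/60
merge 7/60 + 2/15 → 1/4
merge 3/20 + 3/20 → 3/10
merge 1/6 + 1/4 → 5/12
merge 17/60 + 3/10 → 7/12
merge 5/12 + 7/12 → 1
L = 7/60 + 1/4 + 3/10 + 5/12 + 7/12 + 1 = 8/3 ≈ 2.667 bits/symbol.

2.667 bits/symbol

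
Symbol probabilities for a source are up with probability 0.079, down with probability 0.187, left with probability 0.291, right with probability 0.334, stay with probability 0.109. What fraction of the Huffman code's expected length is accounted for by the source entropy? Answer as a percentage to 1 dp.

Entropy H = −Σ p log₂ p ≈ 2.1368 bits.
Huffman merges: 79/1000+109/1000→47/250; 187/1000+47/250→3/8; 291/1000+167/500→5/8; 3/8+5/8→1. L = 547/250 ≈ 2.1880.
Efficiency = H/L = 2.1368/2.1880 = 97.7%.

97.7%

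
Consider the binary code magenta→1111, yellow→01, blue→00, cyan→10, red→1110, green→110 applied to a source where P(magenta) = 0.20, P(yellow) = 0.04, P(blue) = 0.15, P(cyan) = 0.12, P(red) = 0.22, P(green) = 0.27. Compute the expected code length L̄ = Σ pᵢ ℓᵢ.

L̄ = Σ pᵢ·ℓᵢ = 0.20·4 + 0.04·2 + 0.15·2 + 0.12·2 + 0.22·4 + 0.27·3 = 3.11 bits/symbol.

3.11 bits/symbol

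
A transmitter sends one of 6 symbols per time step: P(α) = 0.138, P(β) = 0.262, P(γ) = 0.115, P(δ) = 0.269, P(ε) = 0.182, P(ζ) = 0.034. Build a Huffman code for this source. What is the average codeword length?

2.436 bits/symbol

Repeatedly combine the two least-probable nodes; the expected code length is the sum of the merged weights.
merge 17/500 + 23/200 → 149/1000
merge 69/500 + 149/1000 → 287/1000
merge 91/500 + 131/500 → 111/250
merge 269/1000 + 287/1000 → 139/250
merge 111/250 + 139/250 → 1
L = 149/1000 + 287/1000 + 111/250 + 139/250 + 1 = 609/250 = 2.436 bits/symbol.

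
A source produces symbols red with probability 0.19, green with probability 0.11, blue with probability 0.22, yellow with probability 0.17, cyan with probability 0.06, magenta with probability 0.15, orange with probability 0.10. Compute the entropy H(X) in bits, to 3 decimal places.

H = −Σ pᵢ log₂ pᵢ.
−0.19·log₂(0.19) = 0.4552
−0.11·log₂(0.11) = 0.3503
−0.22·log₂(0.22) = 0.4806
−0.17·log₂(0.17) = 0.4346
−0.06·log₂(0.06) = 0.2435
−0.15·log₂(0.15) = 0.4105
−0.10·log₂(0.10) = 0.3322
Sum ≈ 2.7069 → 2.707 bits.

2.707 bits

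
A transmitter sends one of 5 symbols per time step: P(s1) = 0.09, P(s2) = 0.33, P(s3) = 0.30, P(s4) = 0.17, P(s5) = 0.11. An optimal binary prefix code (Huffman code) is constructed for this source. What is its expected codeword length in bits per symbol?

2.2 bits/symbol

Repeatedly combine the two least-probable nodes; the expected code length is the sum of the merged weights.
merge 9/100 + 11/100 → 1/5
merge 17/100 + 1/5 → 37/100
merge 3/10 + 33/100 → 63/100
merge 37/100 + 63/100 → 1
L = 1/5 + 37/100 + 63/100 + 1 = 11/5 = 2.2 bits/symbol.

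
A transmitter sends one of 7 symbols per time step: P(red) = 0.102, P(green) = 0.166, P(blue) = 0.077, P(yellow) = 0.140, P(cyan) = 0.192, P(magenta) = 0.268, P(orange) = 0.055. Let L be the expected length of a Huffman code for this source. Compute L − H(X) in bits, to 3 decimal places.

Entropy H = −Σ p log₂ p ≈ 2.6443 bits.
Huffman merges: 11/200+77/1000→33/250; 51/500+33/250→117/500; 7/50+83/500→153/500; 24/125+117/500→213/500; 67/250+153/500→287/500; 213/500+287/500→1. L = 334/125 ≈ 2.6720.
L − H = 2.6720 − 2.6443 = 0.028 bits.

0.028 bits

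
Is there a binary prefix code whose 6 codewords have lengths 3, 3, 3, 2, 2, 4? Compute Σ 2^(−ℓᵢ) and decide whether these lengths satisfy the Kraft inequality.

0.9375; yes

With common denominator 2^4 = 16: Σ 2^(−ℓᵢ) = 2/16 + 2/16 + 2/16 + 4/16 + 4/16 + 1/16 = 15/16 = 0.9375.
Kraft's inequality requires Σ ≤ 1; here Σ = 0.9375 ≤ 1, so such a prefix code exists.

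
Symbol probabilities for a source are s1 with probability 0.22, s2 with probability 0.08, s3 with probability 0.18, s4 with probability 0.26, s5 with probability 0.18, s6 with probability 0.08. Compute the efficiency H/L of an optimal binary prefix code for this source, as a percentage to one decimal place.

98.4%

Entropy H = −Σ p log₂ p ≈ 2.4595 bits.
Huffman merges: 2/25+2/25→4/25; 4/25+9/50→17/50; 9/50+11/50→2/5; 13/50+17/50→3/5; 2/5+3/5→1. L = 5/2 ≈ 2.5000.
Efficiency = H/L = 2.4595/2.5000 = 98.4%.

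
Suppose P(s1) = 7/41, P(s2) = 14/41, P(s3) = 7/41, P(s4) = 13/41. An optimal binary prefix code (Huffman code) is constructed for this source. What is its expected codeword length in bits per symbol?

2 bits/symbol

Repeatedly combine the two least-probable nodes; the expected code length is the sum of the merged weights.
merge 7/41 + 7/41 → 14/41
merge 13/41 + 14/41 → 27/41
merge 14/41 + 27/41 → 1
L = 14/41 + 27/41 + 1 = 2 bits/symbol.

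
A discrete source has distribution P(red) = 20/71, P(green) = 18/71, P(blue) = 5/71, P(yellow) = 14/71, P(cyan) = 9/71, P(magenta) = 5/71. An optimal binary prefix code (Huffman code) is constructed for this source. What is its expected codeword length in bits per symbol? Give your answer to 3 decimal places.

2.408 bits/symbol

Repeatedly combine the two least-probable nodes; the expected code length is the sum of the merged weights.
merge 5/71 + 5/71 → 10/71
merge 9/71 + 10/71 → 19/71
merge 14/71 + 18/71 → 32/71
merge 19/71 + 20/71 → 39/71
merge 32/71 + 39/71 → 1
L = 10/71 + 19/71 + 32/71 + 39/71 + 1 = 171/71 ≈ 2.408 bits/symbol.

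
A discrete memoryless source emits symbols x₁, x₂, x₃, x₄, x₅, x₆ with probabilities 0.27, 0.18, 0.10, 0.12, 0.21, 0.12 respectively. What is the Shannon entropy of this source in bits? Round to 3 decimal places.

H = −Σ pᵢ log₂ pᵢ.
−0.27·log₂(0.27) = 0.5100
−0.18·log₂(0.18) = 0.4453
−0.10·log₂(0.10) = 0.3322
−0.12·log₂(0.12) = 0.3671
−0.21·log₂(0.21) = 0.4728
−0.12·log₂(0.12) = 0.3671
Sum ≈ 2.4945 → 2.494 bits.

2.494 bits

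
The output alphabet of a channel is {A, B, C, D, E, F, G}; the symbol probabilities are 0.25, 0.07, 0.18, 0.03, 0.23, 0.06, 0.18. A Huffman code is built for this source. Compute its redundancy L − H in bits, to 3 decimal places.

0.048 bits

Entropy H = −Σ p log₂ p ≈ 2.5421 bits.
Huffman merges: 3/100+3/50→9/100; 7/100+9/100→4/25; 4/25+9/50→17/50; 9/50+23/100→41/100; 1/4+17/50→59/100; 41/100+59/100→1. L = 259/100 ≈ 2.5900.
L − H = 2.5900 − 2.5421 = 0.048 bits.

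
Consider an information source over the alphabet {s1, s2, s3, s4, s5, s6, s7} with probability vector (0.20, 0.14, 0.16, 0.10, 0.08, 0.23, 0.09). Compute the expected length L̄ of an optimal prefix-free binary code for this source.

2.74 bits/symbol

Repeatedly combine the two least-probable nodes; the expected code length is the sum of the merged weights.
merge 2/25 + 9/100 → 17/100
merge 1/10 + 7/50 → 6/25
merge 4/25 + 17/100 → 33/100
merge 1/5 + 23/100 → 43/100
merge 6/25 + 33/100 → 57/100
merge 43/100 + 57/100 → 1
L = 17/100 + 6/25 + 33/100 + 43/100 + 57/100 + 1 = 137/50 = 2.74 bits/symbol.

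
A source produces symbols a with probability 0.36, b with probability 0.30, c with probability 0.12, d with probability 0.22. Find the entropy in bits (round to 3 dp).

H = −Σ pᵢ log₂ pᵢ.
−0.36·log₂(0.36) = 0.5306
−0.30·log₂(0.30) = 0.5211
−0.12·log₂(0.12) = 0.3671
−0.22·log₂(0.22) = 0.4806
Sum ≈ 1.8993 → 1.899 bits.

1.899 bits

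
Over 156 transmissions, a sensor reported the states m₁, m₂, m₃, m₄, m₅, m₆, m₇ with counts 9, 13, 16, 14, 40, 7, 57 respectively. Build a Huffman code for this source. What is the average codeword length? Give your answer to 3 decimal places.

Probabilities are the counts divided by 156.
Repeatedly combine the two least-probable nodes; the expected code length is the sum of the merged weights.
merge 7/156 + 3/52 → 4/39
merge 1/12 + 7/78 → 9/52
merge 4/39 + 4/39 → 8/39
merge 9/52 + 8/39 → 59/156
merge 10/39 + 19/52 → 97/156
merge 59/156 + 97/156 → 1
L = 4/39 + 9/52 + 8/39 + 59/156 + 97/156 + 1 = 129/52 ≈ 2.481 bits/symbol.

2.481 bits/symbol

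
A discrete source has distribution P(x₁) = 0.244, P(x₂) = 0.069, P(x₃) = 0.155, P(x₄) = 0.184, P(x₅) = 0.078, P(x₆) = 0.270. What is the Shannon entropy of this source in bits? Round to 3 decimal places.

2.426 bits

H = −Σ pᵢ log₂ pᵢ.
−0.244·log₂(0.244) = 0.4966
−0.069·log₂(0.069) = 0.2662
−0.155·log₂(0.155) = 0.4169
−0.184·log₂(0.184) = 0.4494
−0.078·log₂(0.078) = 0.2871
−0.270·log₂(0.270) = 0.5100
Sum ≈ 2.4261 → 2.426 bits.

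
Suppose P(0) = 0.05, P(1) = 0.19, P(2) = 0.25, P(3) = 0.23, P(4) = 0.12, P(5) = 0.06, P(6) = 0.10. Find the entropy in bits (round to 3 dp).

2.602 bits

H = −Σ pᵢ log₂ pᵢ.
−0.05·log₂(0.05) = 0.2161
−0.19·log₂(0.19) = 0.4552
−0.25·log₂(0.25) = 0.5000
−0.23·log₂(0.23) = 0.4877
−0.12·log₂(0.12) = 0.3671
−0.06·log₂(0.06) = 0.2435
−0.10·log₂(0.10) = 0.3322
Sum ≈ 2.6018 → 2.602 bits.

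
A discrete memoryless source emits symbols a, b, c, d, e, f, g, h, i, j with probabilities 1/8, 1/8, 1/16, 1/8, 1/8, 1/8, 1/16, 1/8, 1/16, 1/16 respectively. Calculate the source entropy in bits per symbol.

Each probability is a power of 1/2, so log₂(1/p) is an integer.
H = Σ p·log₂(1/p) = 1/8·3 + 1/8·3 + 1/16·4 + 1/8·3 + 1/8·3 + 1/8·3 + 1/16·4 + 1/8·3 + 1/16·4 + 1/16·4 = 3.25 bits.

3.25 bits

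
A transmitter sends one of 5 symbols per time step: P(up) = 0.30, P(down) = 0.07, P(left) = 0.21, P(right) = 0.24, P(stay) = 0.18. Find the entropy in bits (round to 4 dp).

2.2019 bits

H = −Σ pᵢ log₂ pᵢ.
−0.30·log₂(0.30) = 0.5211
−0.07·log₂(0.07) = 0.2686
−0.21·log₂(0.21) = 0.4728
−0.24·log₂(0.24) = 0.4941
−0.18·log₂(0.18) = 0.4453
Sum ≈ 2.2019 → 2.2019 bits.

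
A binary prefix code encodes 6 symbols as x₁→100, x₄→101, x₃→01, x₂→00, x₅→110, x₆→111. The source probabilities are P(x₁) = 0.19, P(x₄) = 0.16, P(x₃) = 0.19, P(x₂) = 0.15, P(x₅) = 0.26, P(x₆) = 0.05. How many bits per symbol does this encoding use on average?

2.66 bits/symbol

L̄ = Σ pᵢ·ℓᵢ = 0.19·3 + 0.16·3 + 0.19·2 + 0.15·2 + 0.26·3 + 0.05·3 = 2.66 bits/symbol.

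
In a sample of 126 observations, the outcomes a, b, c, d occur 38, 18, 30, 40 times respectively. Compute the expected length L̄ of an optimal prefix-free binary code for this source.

2 bits/symbol

Probabilities are the counts divided by 126.
Repeatedly combine the two least-probable nodes; the expected code length is the sum of the merged weights.
merge 1/7 + 5/21 → 8/21
merge 19/63 + 20/63 → 13/21
merge 8/21 + 13/21 → 1
L = 8/21 + 13/21 + 1 = 2 bits/symbol.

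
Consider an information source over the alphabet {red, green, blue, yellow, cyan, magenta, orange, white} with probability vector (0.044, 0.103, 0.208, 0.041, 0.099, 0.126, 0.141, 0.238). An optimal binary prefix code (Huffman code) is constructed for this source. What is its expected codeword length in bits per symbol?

Repeatedly combine the two least-probable nodes; the expected code length is the sum of the merged weights.
merge 41/1000 + 11/250 → 17/200
merge 17/200 + 99/1000 → 23/125
merge 103/1000 + 63/500 → 229/1000
merge 141/1000 + 23/125 → 13/40
merge 26/125 + 229/1000 → 437/1000
merge 119/500 + 13/40 → 563/1000
merge 437/1000 + 563/1000 → 1
L = 17/200 + 23/125 + 229/1000 + 13/40 + 437/1000 + 563/1000 + 1 = 2823/1000 = 2.823 bits/symbol.

2.823 bits/symbol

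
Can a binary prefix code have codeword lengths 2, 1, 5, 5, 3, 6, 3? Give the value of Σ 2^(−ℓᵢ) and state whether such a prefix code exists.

With common denominator 2^6 = 64: Σ 2^(−ℓᵢ) = 16/64 + 32/64 + 2/64 + 2/64 + 8/64 + 1/64 + 8/64 = 69/64 = 1.078125.
Kraft's inequality requires Σ ≤ 1; here Σ = 1.078125 > 1, so no such prefix code exists.

1.078125; no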